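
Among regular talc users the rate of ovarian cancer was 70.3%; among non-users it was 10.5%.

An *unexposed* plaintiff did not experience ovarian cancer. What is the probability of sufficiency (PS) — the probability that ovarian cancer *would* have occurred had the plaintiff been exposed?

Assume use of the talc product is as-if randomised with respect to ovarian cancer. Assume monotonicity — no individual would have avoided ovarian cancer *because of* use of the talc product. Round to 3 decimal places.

PS ≈ 0.668

p₁ = 0.703, p₀ = 0.105.
Under exogeneity and monotonicity, PS = (p₁ − p₀) / (1 − p₀).
PS = (0.703 − 0.105) / (1 − 0.105) = 0.598 / 0.895 ≈ 0.6682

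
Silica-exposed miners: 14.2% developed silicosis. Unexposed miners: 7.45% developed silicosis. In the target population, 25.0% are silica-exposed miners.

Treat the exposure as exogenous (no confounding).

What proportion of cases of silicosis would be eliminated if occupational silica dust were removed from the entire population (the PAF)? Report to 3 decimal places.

p₁ = 0.142, p₀ = 0.0745.
Overall risk P(Y=1) = π·p₁ + (1−π)·p₀ = 0.25×0.142 + 0.75×0.0745 = 0.091375.
Under exogeneity, PAF = [P(Y=1) − p₀] / P(Y=1).
PAF = (0.091375 − 0.0745) / 0.091375 ≈ 0.1847

PAF ≈ 0.185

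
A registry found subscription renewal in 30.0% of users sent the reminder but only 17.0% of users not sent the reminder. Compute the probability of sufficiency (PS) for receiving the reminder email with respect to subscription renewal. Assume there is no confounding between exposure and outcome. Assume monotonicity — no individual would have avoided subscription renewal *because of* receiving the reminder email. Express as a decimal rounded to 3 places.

PS ≈ 0.157

p₁ = 0.3, p₀ = 0.17.
Under exogeneity and monotonicity, PS = (p₁ − p₀) / (1 − p₀).
PS = (0.3 − 0.17) / (1 − 0.17) = 0.13 / 0.83 ≈ 0.1566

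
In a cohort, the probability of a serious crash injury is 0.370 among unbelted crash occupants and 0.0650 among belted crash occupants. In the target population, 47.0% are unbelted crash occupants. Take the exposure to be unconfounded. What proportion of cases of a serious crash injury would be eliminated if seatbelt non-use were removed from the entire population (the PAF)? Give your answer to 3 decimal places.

PAF ≈ 0.688

Let p₁ = 0.37, p₀ = 0.065.
Overall risk P(Y=1) = π·p₁ + (1−π)·p₀ = 0.47×0.37 + 0.53×0.065 = 0.20835.
Under exogeneity, PAF = [P(Y=1) − p₀] / P(Y=1).
PAF = (0.20835 − 0.065) / 0.20835 ≈ 0.6880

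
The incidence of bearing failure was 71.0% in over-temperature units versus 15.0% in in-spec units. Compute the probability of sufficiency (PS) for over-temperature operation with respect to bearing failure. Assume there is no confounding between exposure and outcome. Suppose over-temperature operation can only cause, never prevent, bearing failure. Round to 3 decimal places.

p₁ = 0.71, p₀ = 0.15.
Under exogeneity and monotonicity, PS = (p₁ − p₀) / (1 − p₀).
PS = (0.71 − 0.15) / (1 − 0.15) = 0.56 / 0.85 ≈ 0.6588

PS ≈ 0.659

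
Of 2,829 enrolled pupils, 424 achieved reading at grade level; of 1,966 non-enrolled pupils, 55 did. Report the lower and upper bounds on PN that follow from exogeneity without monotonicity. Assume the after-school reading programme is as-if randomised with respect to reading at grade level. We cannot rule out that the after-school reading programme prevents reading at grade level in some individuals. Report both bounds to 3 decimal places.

0.813 ≤ PN ≤ 1.000

p₁ = P(outcome | exposed) = 424/2829 = 0.14988
p₀ = P(outcome | unexposed) = 55/1966 = 0.027976
Under exogeneity alone the bounds on PN are max{0,(p₁−p₀)/p₁} ≤ PN ≤ min{1,(1−p₀)/p₁}.
  lower = (p₁ − p₀)/p₁ = 0.1219 / 0.14988 ≈ 0.8133
  upper = min{1, (1 − p₀)/p₁} = 0.97202 / 0.14988 ≈ 6.4855 → capped at 1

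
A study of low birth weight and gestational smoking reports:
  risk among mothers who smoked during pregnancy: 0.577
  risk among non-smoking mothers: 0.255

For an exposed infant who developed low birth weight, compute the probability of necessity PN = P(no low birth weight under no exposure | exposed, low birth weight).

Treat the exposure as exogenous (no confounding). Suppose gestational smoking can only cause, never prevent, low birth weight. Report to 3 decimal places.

PN ≈ 0.558

Let p₁ = 0.577, p₀ = 0.255.
Under exogeneity and monotonicity, PN = (p₁ − p₀) / p₁.
PN = (0.577 − 0.255) / 0.577 = 0.322 / 0.577 ≈ 0.5581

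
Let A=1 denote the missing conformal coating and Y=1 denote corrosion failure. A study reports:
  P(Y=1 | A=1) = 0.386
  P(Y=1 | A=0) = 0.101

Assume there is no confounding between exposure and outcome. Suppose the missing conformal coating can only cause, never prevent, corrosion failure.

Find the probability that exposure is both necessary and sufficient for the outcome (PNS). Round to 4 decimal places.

Let p₁ = 0.386, p₀ = 0.101.
Under exogeneity and monotonicity, PNS = p₁ − p₀.
PNS = 0.386 − 0.101 = 0.285

PNS ≈ 0.2850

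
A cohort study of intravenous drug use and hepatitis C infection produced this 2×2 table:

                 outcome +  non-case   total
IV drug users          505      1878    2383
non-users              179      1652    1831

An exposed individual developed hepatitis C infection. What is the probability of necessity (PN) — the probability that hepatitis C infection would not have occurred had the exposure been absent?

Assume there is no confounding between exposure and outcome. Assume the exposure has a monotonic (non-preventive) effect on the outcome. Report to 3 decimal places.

PN ≈ 0.539

p₁ = P(outcome | exposed) = 505/2383 = 0.21192
p₀ = P(outcome | unexposed) = 179/1831 = 0.097761
Under exogeneity and monotonicity, PN = (p₁ − p₀)/p₁.
PN = (0.21192 − 0.097761) / 0.21192 ≈ 0.5387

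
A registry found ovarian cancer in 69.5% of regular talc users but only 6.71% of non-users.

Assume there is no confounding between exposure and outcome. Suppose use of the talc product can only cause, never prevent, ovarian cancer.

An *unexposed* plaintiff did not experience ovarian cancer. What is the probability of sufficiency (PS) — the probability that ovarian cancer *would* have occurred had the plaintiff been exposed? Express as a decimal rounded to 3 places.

p₁ = 0.695, p₀ = 0.0671.
Under exogeneity and monotonicity, PS = (p₁ − p₀) / (1 − p₀).
PS = (0.695 − 0.0671) / (1 − 0.0671) = 0.6279 / 0.9329 ≈ 0.6731

PS ≈ 0.673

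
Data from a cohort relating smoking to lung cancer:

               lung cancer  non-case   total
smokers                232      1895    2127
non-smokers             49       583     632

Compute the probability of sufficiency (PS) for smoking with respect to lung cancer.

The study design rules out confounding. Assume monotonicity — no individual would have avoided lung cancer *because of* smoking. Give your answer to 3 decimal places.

PS ≈ 0.034

p₁ = P(outcome | exposed) = 232/2127 = 0.10907
p₀ = P(outcome | unexposed) = 49/632 = 0.077532
Under exogeneity and monotonicity, PS = (p₁ − p₀)/(1 − p₀).
PS = (0.10907 − 0.077532) / 0.92247 ≈ 0.0342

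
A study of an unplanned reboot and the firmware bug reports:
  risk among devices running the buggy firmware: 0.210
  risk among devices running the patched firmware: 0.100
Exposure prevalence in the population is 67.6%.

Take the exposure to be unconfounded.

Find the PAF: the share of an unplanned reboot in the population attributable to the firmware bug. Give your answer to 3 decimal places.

PAF ≈ 0.426

Let p₁ = 0.21, p₀ = 0.1.
Overall risk P(Y=1) = π·p₁ + (1−π)·p₀ = 0.676×0.21 + 0.324×0.1 = 0.17436.
Under exogeneity, PAF = [P(Y=1) − p₀] / P(Y=1).
PAF = (0.17436 − 0.1) / 0.17436 ≈ 0.4265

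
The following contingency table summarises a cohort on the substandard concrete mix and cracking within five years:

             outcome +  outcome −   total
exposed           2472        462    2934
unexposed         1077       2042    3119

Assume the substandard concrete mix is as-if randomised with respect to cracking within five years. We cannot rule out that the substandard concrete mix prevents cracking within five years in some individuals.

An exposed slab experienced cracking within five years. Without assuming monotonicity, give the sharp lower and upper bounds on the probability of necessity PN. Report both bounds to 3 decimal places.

p₁ = P(outcome | exposed) = 2472/2934 = 0.84254
p₀ = P(outcome | unexposed) = 1077/3119 = 0.3453
Under exogeneity alone the bounds on PN are max{0,(p₁−p₀)/p₁} ≤ PN ≤ min{1,(1−p₀)/p₁}.
  lower = (p₁ − p₀)/p₁ = 0.49723 / 0.84254 ≈ 0.5902
  upper = min{1, (1 − p₀)/p₁} = 0.6547 / 0.84254 ≈ 0.7771

0.590 ≤ PN ≤ 0.777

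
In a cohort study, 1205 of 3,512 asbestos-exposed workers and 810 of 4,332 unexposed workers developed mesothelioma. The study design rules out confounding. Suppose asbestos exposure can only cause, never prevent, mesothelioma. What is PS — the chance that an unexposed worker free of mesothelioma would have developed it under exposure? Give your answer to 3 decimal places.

PS ≈ 0.192

p₁ = P(outcome | exposed) = 1205/3512 = 0.34311
p₀ = P(outcome | unexposed) = 810/4332 = 0.18698
Under exogeneity and monotonicity, PS = (p₁ − p₀) / (1 − p₀).
PS = (0.34311 − 0.18698) / (1 − 0.18698) = 0.15613 / 0.81302 ≈ 0.1920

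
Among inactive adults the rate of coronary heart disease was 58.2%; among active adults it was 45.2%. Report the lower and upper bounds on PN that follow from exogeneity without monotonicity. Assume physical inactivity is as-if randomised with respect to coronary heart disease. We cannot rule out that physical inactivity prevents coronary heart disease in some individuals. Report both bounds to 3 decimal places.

0.223 ≤ PN ≤ 0.942

p₁ = 0.582, p₀ = 0.452.
Under exogeneity alone the bounds on PN are max{0,(p₁−p₀)/p₁} ≤ PN ≤ min{1,(1−p₀)/p₁}.
  lower = (p₁ − p₀)/p₁ = 0.13 / 0.582 ≈ 0.2234
  upper = min{1, (1 − p₀)/p₁} = 0.548 / 0.582 ≈ 0.9416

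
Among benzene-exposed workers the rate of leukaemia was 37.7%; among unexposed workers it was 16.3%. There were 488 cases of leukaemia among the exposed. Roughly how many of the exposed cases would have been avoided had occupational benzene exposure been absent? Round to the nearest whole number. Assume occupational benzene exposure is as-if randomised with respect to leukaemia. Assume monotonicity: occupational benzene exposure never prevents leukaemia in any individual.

p₁ = 0.377, p₀ = 0.163.
PN = (p₁ − p₀)/p₁ = (0.377 − 0.163) / 0.377 ≈ 0.56764.
Attributable cases ≈ PN × (exposed cases) = 0.56764 × 488 ≈ 277.01.

about 277 cases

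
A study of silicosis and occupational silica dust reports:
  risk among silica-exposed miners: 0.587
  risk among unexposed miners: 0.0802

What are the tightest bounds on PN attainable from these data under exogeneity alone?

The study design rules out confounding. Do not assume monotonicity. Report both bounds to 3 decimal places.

0.863 ≤ PN ≤ 1.000

Let p₁ = 0.587, p₀ = 0.0802.
Under exogeneity alone the bounds on PN are max{0,(p₁−p₀)/p₁} ≤ PN ≤ min{1,(1−p₀)/p₁}.
  lower = (p₁ − p₀)/p₁ = 0.5068 / 0.587 ≈ 0.8634
  upper = min{1, (1 − p₀)/p₁} = 0.9198 / 0.587 ≈ 1.5670 → capped at 1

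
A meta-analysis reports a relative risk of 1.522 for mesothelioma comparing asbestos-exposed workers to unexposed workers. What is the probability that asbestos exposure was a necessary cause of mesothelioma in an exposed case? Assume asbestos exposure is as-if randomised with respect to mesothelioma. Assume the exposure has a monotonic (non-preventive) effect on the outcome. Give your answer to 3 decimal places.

Under exogeneity and monotonicity, PN = (RR − 1) / RR = 1 − 1/RR.
PN = (1.522 − 1) / 1.522 = 0.522 / 1.522 ≈ 0.3430

PN ≈ 0.343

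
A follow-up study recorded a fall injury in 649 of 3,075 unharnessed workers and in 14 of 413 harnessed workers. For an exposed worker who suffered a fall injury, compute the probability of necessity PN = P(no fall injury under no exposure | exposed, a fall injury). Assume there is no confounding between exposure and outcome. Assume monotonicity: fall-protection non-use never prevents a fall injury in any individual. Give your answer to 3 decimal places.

p₁ = P(outcome | exposed) = 649/3075 = 0.21106
p₀ = P(outcome | unexposed) = 14/413 = 0.033898
Under exogeneity and monotonicity, PN = (p₁ − p₀) / p₁.
PN = (0.21106 − 0.033898) / 0.21106 = 0.17716 / 0.21106 ≈ 0.8394

PN ≈ 0.839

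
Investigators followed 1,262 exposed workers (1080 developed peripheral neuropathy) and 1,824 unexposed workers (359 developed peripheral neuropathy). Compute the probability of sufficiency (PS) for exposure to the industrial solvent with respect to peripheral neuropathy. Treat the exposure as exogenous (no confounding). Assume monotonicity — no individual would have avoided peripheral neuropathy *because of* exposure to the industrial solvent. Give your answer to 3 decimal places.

PS ≈ 0.820

p₁ = P(outcome | exposed) = 1080/1262 = 0.85578
p₀ = P(outcome | unexposed) = 359/1824 = 0.19682
Under exogeneity and monotonicity, PS = (p₁ − p₀) / (1 − p₀).
PS = (0.85578 − 0.19682) / (1 − 0.19682) = 0.65896 / 0.80318 ≈ 0.8204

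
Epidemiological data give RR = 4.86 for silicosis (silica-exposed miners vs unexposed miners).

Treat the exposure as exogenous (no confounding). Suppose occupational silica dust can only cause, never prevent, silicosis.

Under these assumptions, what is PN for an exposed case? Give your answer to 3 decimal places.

Under exogeneity and monotonicity, PN = (RR − 1) / RR = 1 − 1/RR.
PN = (4.86 − 1) / 4.86 = 3.86 / 4.86 ≈ 0.7942

PN ≈ 0.794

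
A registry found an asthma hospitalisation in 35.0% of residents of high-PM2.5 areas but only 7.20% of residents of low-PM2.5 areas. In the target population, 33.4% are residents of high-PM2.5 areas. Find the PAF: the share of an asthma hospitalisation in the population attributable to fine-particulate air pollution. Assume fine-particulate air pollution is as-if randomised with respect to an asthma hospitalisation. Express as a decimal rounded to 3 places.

p₁ = 0.35, p₀ = 0.072.
Overall risk P(Y=1) = π·p₁ + (1−π)·p₀ = 0.334×0.35 + 0.666×0.072 = 0.16485.
Under exogeneity, PAF = [P(Y=1) − p₀] / P(Y=1).
PAF = (0.16485 − 0.072) / 0.16485 ≈ 0.5632

PAF ≈ 0.563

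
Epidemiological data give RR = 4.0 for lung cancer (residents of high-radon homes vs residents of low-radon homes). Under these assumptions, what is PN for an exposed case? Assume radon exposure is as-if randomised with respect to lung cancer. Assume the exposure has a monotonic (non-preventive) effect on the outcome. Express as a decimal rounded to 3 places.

PN ≈ 0.750

Under exogeneity and monotonicity, PN = (RR − 1) / RR = 1 − 1/RR.
PN = (4.0 − 1) / 4.0 = 3 / 4.0 ≈ 0.7500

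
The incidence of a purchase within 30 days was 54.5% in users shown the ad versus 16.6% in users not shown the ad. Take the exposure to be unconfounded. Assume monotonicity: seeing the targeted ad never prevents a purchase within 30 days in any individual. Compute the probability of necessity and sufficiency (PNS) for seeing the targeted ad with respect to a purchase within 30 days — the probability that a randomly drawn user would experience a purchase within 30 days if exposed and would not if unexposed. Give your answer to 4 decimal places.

p₁ = 0.545, p₀ = 0.166.
Under exogeneity and monotonicity, PNS = p₁ − p₀.
PNS = 0.545 − 0.166 = 0.379

PNS ≈ 0.3790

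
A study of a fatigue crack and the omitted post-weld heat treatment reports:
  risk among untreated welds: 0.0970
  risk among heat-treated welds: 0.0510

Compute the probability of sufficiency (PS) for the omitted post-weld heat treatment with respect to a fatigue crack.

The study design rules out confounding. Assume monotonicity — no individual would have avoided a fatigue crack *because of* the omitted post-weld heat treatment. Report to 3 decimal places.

Let p₁ = 0.097, p₀ = 0.051.
Under exogeneity and monotonicity, PS = (p₁ − p₀) / (1 − p₀).
PS = (0.097 − 0.051) / (1 − 0.051) = 0.046 / 0.949 ≈ 0.0485

PS ≈ 0.048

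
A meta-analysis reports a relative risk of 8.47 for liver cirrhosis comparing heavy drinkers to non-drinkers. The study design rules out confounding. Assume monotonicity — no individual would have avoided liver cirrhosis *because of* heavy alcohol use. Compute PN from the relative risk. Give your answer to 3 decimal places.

PN ≈ 0.882

Under exogeneity and monotonicity, PN = (RR − 1) / RR = 1 − 1/RR.
PN = (8.47 − 1) / 8.47 = 7.47 / 8.47 ≈ 0.8819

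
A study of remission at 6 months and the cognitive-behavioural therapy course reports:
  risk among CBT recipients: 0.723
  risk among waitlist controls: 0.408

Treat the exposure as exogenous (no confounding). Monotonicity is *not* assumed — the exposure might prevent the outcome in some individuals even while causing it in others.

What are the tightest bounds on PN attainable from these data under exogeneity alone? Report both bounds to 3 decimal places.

0.436 ≤ PN ≤ 0.819

Let p₁ = 0.723, p₀ = 0.408.
Under exogeneity alone the bounds on PN are max{0,(p₁−p₀)/p₁} ≤ PN ≤ min{1,(1−p₀)/p₁}.
  lower = (p₁ − p₀)/p₁ = 0.315 / 0.723 ≈ 0.4357
  upper = min{1, (1 − p₀)/p₁} = 0.592 / 0.723 ≈ 0.8188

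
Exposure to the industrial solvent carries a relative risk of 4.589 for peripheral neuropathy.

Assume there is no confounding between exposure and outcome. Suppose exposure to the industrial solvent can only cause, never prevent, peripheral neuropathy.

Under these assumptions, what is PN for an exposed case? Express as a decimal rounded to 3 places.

Under exogeneity and monotonicity, PN = (RR − 1) / RR = 1 − 1/RR.
PN = (4.589 − 1) / 4.589 = 3.589 / 4.589 ≈ 0.7821

PN ≈ 0.782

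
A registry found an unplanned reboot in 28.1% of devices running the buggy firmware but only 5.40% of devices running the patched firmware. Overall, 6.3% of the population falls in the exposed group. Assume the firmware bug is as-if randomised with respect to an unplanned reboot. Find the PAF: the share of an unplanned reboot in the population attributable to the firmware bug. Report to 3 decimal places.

p₁ = 0.281, p₀ = 0.054.
Overall risk P(Y=1) = π·p₁ + (1−π)·p₀ = 0.063×0.281 + 0.937×0.054 = 0.068301.
Under exogeneity, PAF = [P(Y=1) − p₀] / P(Y=1).
PAF = (0.068301 − 0.054) / 0.068301 ≈ 0.2094

PAF ≈ 0.209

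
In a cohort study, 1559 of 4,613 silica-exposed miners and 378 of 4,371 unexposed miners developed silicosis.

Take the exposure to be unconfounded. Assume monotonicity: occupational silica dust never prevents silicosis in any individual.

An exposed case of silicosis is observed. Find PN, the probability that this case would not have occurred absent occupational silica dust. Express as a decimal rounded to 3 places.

PN ≈ 0.744

p₁ = P(outcome | exposed) = 1559/4613 = 0.33796
p₀ = P(outcome | unexposed) = 378/4371 = 0.086479
Under exogeneity and monotonicity, PN = (p₁ − p₀) / p₁.
PN = (0.33796 − 0.086479) / 0.33796 = 0.25148 / 0.33796 ≈ 0.7441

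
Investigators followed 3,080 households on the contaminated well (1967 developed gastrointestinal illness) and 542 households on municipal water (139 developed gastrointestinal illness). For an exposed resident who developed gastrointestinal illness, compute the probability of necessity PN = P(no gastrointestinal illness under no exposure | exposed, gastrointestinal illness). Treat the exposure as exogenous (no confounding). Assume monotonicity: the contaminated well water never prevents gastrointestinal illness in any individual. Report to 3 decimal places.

p₁ = P(outcome | exposed) = 1967/3080 = 0.63864
p₀ = P(outcome | unexposed) = 139/542 = 0.25646
Under exogeneity and monotonicity, PN = (p₁ − p₀) / p₁.
PN = (0.63864 − 0.25646) / 0.63864 = 0.38218 / 0.63864 ≈ 0.5984

PN ≈ 0.598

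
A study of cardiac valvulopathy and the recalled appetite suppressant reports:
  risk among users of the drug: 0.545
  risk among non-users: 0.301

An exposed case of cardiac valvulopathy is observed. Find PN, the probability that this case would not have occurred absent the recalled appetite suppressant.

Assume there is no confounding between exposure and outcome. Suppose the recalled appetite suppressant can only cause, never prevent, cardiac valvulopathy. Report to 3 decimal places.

PN ≈ 0.448

Let p₁ = 0.545, p₀ = 0.301.
Under exogeneity and monotonicity, PN = (p₁ − p₀) / p₁.
PN = (0.545 − 0.301) / 0.545 = 0.244 / 0.545 ≈ 0.4477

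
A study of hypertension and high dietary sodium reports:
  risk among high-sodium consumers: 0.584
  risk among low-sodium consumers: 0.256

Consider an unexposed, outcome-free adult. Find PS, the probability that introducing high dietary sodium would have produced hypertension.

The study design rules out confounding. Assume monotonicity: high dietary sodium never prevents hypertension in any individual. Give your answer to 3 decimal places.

Let p₁ = 0.584, p₀ = 0.256.
Under exogeneity and monotonicity, PS = (p₁ − p₀) / (1 − p₀).
PS = (0.584 − 0.256) / (1 − 0.256) = 0.328 / 0.744 ≈ 0.4409

PS ≈ 0.441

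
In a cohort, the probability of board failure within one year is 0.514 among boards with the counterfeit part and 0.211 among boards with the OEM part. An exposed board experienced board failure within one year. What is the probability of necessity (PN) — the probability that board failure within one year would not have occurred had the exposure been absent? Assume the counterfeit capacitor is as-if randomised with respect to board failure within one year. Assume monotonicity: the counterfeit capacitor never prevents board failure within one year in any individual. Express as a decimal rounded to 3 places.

Let p₁ = 0.514, p₀ = 0.211.
Under exogeneity and monotonicity, PN = (p₁ − p₀) / p₁.
PN = (0.514 − 0.211) / 0.514 = 0.303 / 0.514 ≈ 0.5895

PN ≈ 0.589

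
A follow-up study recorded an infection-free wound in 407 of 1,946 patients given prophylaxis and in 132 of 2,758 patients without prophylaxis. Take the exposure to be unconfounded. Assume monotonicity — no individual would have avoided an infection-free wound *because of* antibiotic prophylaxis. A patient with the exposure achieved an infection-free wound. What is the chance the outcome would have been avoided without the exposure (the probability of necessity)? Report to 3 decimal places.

PN ≈ 0.771

p₁ = P(outcome | exposed) = 407/1946 = 0.20915
p₀ = P(outcome | unexposed) = 132/2758 = 0.047861
Under exogeneity and monotonicity, PN = (p₁ − p₀) / p₁.
PN = (0.20915 − 0.047861) / 0.20915 = 0.16129 / 0.20915 ≈ 0.7712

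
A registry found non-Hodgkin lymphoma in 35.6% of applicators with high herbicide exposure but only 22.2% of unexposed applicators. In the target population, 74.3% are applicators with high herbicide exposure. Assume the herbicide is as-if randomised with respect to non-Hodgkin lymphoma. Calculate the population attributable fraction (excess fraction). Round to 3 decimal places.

p₁ = 0.356, p₀ = 0.222.
Overall risk P(Y=1) = π·p₁ + (1−π)·p₀ = 0.743×0.356 + 0.257×0.222 = 0.32156.
Under exogeneity, PAF = [P(Y=1) − p₀] / P(Y=1).
PAF = (0.32156 − 0.222) / 0.32156 ≈ 0.3096

PAF ≈ 0.310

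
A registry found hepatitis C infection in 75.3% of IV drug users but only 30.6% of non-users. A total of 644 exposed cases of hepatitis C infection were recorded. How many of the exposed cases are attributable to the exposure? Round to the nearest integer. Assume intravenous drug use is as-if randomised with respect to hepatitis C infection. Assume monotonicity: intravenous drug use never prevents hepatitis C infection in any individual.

about 382 cases

p₁ = 0.753, p₀ = 0.306.
PN = (p₁ − p₀)/p₁ = (0.753 − 0.306) / 0.753 ≈ 0.59363.
Attributable cases ≈ PN × (exposed cases) = 0.59363 × 644 ≈ 382.29.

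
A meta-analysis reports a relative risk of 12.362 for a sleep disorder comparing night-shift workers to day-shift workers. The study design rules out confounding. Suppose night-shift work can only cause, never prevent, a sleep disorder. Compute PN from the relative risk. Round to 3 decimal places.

PN ≈ 0.919

Under exogeneity and monotonicity, PN = (RR − 1) / RR = 1 − 1/RR.
PN = (12.362 − 1) / 12.362 = 11.36 / 12.362 ≈ 0.9191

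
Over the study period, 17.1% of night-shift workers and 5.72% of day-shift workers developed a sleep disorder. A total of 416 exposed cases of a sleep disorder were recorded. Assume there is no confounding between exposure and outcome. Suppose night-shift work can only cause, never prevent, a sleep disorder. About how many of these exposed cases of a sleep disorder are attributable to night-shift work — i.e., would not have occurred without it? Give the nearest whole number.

about 277 cases

p₁ = 0.171, p₀ = 0.0572.
PN = (p₁ − p₀)/p₁ = (0.171 − 0.0572) / 0.171 ≈ 0.66550.
Attributable cases ≈ PN × (exposed cases) = 0.66550 × 416 ≈ 276.85.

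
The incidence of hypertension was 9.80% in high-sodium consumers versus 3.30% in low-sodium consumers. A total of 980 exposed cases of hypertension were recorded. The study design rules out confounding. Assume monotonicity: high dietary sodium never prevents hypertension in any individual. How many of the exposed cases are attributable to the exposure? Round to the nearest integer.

about 650 cases

p₁ = 0.098, p₀ = 0.033.
PN = (p₁ − p₀)/p₁ = (0.098 − 0.033) / 0.098 ≈ 0.66327.
Attributable cases ≈ PN × (exposed cases) = 0.66327 × 980 ≈ 650.00.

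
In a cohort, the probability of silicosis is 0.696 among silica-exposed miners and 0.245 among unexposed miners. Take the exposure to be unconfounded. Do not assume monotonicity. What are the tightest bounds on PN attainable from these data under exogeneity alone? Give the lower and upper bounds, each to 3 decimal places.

0.648 ≤ PN ≤ 1.000

Let p₁ = 0.696, p₀ = 0.245.
Under exogeneity alone the bounds on PN are max{0,(p₁−p₀)/p₁} ≤ PN ≤ min{1,(1−p₀)/p₁}.
  lower = (p₁ − p₀)/p₁ = 0.451 / 0.696 ≈ 0.6480
  upper = min{1, (1 − p₀)/p₁} = 0.755 / 0.696 ≈ 1.0848 → capped at 1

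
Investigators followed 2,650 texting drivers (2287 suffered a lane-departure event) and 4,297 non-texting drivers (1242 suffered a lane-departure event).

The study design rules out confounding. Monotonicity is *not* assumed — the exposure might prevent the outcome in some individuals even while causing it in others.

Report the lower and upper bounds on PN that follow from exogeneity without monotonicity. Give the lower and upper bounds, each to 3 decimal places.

p₁ = P(outcome | exposed) = 2287/2650 = 0.86302
p₀ = P(outcome | unexposed) = 1242/4297 = 0.28904
Under exogeneity alone the bounds on PN are max{0,(p₁−p₀)/p₁} ≤ PN ≤ min{1,(1−p₀)/p₁}.
  lower = (p₁ − p₀)/p₁ = 0.57398 / 0.86302 ≈ 0.6651
  upper = min{1, (1 − p₀)/p₁} = 0.71096 / 0.86302 ≈ 0.8238

0.665 ≤ PN ≤ 0.824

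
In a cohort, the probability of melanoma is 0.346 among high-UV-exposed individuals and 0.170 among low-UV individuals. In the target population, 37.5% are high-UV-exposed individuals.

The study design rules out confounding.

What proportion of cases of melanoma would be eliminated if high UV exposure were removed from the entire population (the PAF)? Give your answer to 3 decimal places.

Let p₁ = 0.346, p₀ = 0.17.
Overall risk P(Y=1) = π·p₁ + (1−π)·p₀ = 0.375×0.346 + 0.625×0.17 = 0.236.
Under exogeneity, PAF = [P(Y=1) − p₀] / P(Y=1).
PAF = (0.236 − 0.17) / 0.236 ≈ 0.2797

PAF ≈ 0.280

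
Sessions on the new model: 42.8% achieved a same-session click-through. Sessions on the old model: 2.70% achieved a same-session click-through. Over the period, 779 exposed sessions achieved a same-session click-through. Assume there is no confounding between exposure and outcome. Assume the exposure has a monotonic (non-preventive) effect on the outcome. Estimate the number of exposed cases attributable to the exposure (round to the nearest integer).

about 730 cases

p₁ = 0.428, p₀ = 0.027.
PN = (p₁ − p₀)/p₁ = (0.428 − 0.027) / 0.428 ≈ 0.93692.
Attributable cases ≈ PN × (exposed cases) = 0.93692 × 779 ≈ 729.86.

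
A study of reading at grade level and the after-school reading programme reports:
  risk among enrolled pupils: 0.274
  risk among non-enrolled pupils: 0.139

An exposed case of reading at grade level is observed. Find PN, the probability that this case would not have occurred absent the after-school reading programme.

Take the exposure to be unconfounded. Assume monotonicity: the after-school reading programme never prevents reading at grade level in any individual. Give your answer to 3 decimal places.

Let p₁ = 0.274, p₀ = 0.139.
Under exogeneity and monotonicity, PN = (p₁ − p₀) / p₁.
PN = (0.274 − 0.139) / 0.274 = 0.135 / 0.274 ≈ 0.4927

PN ≈ 0.493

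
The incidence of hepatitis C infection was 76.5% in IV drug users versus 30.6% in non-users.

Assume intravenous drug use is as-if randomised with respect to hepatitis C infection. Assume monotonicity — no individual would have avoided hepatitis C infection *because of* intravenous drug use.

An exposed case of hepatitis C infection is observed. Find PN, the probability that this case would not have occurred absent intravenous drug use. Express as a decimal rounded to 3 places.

p₁ = 0.765, p₀ = 0.306.
Under exogeneity and monotonicity, PN = (p₁ − p₀) / p₁.
PN = (0.765 − 0.306) / 0.765 = 0.459 / 0.765 ≈ 0.6000

PN ≈ 0.600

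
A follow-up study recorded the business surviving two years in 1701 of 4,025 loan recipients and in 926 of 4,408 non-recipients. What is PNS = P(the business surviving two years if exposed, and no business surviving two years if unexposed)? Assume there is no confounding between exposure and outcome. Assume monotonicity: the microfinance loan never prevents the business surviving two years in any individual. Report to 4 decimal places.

PNS ≈ 0.2125

p₁ = P(outcome | exposed) = 1701/4025 = 0.42261
p₀ = P(outcome | unexposed) = 926/4408 = 0.21007
Under exogeneity and monotonicity, PNS = p₁ − p₀.
PNS = 0.42261 − 0.21007 = 0.21254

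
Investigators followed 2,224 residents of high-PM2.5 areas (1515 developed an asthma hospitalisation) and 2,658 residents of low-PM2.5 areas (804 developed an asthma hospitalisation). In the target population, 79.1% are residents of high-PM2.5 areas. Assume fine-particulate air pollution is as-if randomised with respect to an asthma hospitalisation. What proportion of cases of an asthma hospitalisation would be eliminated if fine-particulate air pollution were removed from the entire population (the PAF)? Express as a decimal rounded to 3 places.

p₁ = P(outcome | exposed) = 1515/2224 = 0.68121
p₀ = P(outcome | unexposed) = 804/2658 = 0.30248
Overall risk P(Y=1) = π·p₁ + (1−π)·p₀ = 0.791×0.68121 + 0.209×0.30248 = 0.60205.
Under exogeneity, PAF = [P(Y=1) − p₀] / P(Y=1).
PAF = (0.60205 − 0.30248) / 0.60205 ≈ 0.4976

PAF ≈ 0.498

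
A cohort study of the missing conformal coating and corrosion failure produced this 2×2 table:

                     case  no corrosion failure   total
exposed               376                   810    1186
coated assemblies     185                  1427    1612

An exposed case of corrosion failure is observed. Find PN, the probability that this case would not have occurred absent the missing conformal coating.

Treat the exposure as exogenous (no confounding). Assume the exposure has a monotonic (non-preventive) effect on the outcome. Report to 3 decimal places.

p₁ = P(outcome | exposed) = 376/1186 = 0.31703
p₀ = P(outcome | unexposed) = 185/1612 = 0.11476
Under exogeneity and monotonicity, PN = (p₁ − p₀) / p₁.
PN = (0.31703 − 0.11476) / 0.31703 = 0.20227 / 0.31703 ≈ 0.6380

PN ≈ 0.638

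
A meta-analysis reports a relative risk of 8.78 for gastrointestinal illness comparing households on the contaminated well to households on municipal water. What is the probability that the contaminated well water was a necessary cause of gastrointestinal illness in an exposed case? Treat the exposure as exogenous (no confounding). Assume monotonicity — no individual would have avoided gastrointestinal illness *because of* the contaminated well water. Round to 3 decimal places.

Under exogeneity and monotonicity, PN = (RR − 1) / RR = 1 − 1/RR.
PN = (8.78 − 1) / 8.78 = 7.78 / 8.78 ≈ 0.8861

PN ≈ 0.886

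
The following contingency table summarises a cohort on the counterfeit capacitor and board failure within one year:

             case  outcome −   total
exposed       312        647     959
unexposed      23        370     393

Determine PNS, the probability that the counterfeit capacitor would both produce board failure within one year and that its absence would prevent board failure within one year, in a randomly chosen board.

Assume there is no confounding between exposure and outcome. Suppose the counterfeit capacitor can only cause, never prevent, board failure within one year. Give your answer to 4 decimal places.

PNS ≈ 0.2668

p₁ = P(outcome | exposed) = 312/959 = 0.32534
p₀ = P(outcome | unexposed) = 23/393 = 0.058524
Under exogeneity and monotonicity, PNS = p₁ − p₀.
PNS = 0.32534 − 0.058524 = 0.26681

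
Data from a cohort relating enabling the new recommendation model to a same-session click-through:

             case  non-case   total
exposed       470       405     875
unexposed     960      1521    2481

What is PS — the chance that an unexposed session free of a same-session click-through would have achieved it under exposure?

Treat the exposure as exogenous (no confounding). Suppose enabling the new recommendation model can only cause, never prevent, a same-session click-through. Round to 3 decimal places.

PS ≈ 0.245

p₁ = P(outcome | exposed) = 470/875 = 0.53714
p₀ = P(outcome | unexposed) = 960/2481 = 0.38694
Under exogeneity and monotonicity, PS = (p₁ − p₀)/(1 − p₀).
PS = (0.53714 − 0.38694) / 0.61306 ≈ 0.2450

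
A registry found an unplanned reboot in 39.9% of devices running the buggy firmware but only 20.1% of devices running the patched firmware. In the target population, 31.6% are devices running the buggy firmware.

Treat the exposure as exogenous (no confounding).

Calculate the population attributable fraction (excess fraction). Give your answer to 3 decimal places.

PAF ≈ 0.237

p₁ = 0.399, p₀ = 0.201.
Overall risk P(Y=1) = π·p₁ + (1−π)·p₀ = 0.316×0.399 + 0.684×0.201 = 0.26357.
Under exogeneity, PAF = [P(Y=1) − p₀] / P(Y=1).
PAF = (0.26357 − 0.201) / 0.26357 ≈ 0.2374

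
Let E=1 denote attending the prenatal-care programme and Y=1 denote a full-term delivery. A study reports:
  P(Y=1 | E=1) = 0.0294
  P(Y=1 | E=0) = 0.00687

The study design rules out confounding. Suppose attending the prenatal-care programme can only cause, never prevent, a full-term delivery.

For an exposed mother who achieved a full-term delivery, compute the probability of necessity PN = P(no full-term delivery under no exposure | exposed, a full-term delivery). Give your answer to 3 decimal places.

Let p₁ = 0.0294, p₀ = 0.00687.
Under exogeneity and monotonicity, PN = (p₁ − p₀) / p₁.
PN = (0.0294 − 0.00687) / 0.0294 = 0.02253 / 0.0294 ≈ 0.7663

PN ≈ 0.766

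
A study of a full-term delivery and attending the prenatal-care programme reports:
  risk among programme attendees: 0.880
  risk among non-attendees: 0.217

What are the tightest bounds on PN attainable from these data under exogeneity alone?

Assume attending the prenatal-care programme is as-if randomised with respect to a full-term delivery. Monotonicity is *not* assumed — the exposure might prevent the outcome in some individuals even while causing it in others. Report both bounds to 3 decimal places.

Let p₁ = 0.88, p₀ = 0.217.
Under exogeneity alone the bounds on PN are max{0,(p₁−p₀)/p₁} ≤ PN ≤ min{1,(1−p₀)/p₁}.
  lower = (p₁ − p₀)/p₁ = 0.663 / 0.88 ≈ 0.7534
  upper = min{1, (1 − p₀)/p₁} = 0.783 / 0.88 ≈ 0.8898

0.753 ≤ PN ≤ 0.890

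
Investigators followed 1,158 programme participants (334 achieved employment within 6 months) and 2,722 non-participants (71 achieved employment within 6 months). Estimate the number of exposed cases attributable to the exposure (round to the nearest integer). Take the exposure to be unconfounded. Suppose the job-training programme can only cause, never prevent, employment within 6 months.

about 304 cases

p₁ = P(outcome | exposed) = 334/1158 = 0.28843
p₀ = P(outcome | unexposed) = 71/2722 = 0.026084
PN = (p₁ − p₀)/p₁ = (0.28843 − 0.026084) / 0.28843 ≈ 0.90957.
Attributable cases ≈ PN × (exposed cases) = 0.90957 × 334 ≈ 303.80.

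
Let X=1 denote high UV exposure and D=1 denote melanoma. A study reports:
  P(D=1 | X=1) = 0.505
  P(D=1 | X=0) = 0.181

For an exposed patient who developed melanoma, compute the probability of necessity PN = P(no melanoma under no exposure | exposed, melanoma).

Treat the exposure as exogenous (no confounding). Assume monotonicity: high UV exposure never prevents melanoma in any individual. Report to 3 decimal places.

Let p₁ = 0.505, p₀ = 0.181.
Under exogeneity and monotonicity, PN = (p₁ − p₀) / p₁.
PN = (0.505 − 0.181) / 0.505 = 0.324 / 0.505 ≈ 0.6416

PN ≈ 0.642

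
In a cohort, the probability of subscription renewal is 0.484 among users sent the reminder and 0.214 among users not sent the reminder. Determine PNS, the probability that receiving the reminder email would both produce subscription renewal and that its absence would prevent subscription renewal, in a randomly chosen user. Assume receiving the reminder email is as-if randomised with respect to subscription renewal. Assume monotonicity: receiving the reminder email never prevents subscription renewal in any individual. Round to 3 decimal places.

PNS ≈ 0.270

Let p₁ = 0.484, p₀ = 0.214.
Under exogeneity and monotonicity, PNS = p₁ − p₀.
PNS = 0.484 − 0.214 = 0.27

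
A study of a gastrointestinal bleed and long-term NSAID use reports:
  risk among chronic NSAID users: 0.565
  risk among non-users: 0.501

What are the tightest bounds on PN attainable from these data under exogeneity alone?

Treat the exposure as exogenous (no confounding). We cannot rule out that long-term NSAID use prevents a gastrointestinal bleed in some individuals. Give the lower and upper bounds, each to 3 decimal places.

0.113 ≤ PN ≤ 0.883

Let p₁ = 0.565, p₀ = 0.501.
Under exogeneity alone the bounds on PN are max{0,(p₁−p₀)/p₁} ≤ PN ≤ min{1,(1−p₀)/p₁}.
  lower = (p₁ − p₀)/p₁ = 0.064 / 0.565 ≈ 0.1133
  upper = min{1, (1 − p₀)/p₁} = 0.499 / 0.565 ≈ 0.8832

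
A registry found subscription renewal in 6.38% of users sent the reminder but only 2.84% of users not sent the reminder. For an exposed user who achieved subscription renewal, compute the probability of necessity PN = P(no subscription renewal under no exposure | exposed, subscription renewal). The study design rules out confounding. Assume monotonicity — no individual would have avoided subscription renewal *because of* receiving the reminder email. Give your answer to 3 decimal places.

PN ≈ 0.555

p₁ = 0.0638, p₀ = 0.0284.
Under exogeneity and monotonicity, PN = (p₁ − p₀) / p₁.
PN = (0.0638 − 0.0284) / 0.0638 = 0.0354 / 0.0638 ≈ 0.5549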